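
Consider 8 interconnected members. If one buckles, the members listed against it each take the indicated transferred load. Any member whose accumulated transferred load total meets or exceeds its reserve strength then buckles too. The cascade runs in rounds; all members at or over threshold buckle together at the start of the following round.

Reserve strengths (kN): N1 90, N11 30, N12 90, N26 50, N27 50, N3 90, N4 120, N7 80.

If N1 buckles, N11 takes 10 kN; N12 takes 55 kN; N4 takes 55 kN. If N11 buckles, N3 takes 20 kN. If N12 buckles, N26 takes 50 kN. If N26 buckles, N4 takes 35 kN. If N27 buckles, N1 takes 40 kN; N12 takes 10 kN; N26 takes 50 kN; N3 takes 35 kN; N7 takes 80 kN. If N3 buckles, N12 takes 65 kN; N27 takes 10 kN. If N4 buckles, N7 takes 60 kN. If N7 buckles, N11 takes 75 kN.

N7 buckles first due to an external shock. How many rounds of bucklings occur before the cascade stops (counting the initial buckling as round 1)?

2

Round 1 — N7 buckles (initial).
  N11: +75 → 75 ≥ 30
Round 2 — N11 buckles.
  N3: +20 → 20 < 90
No further bucklings.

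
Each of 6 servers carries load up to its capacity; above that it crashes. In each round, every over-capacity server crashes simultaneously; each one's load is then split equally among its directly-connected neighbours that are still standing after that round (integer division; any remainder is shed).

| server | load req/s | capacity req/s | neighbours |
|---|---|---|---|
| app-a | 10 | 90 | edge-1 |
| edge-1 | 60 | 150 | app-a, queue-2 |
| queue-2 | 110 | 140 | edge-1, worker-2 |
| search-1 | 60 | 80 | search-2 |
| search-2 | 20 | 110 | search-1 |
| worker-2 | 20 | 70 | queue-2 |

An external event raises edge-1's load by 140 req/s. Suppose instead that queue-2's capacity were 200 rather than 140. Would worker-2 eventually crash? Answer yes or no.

yes

With queue-2's capacity at 200:
Round 1 — edge-1 at 200 > 150. edge-1 crashes.
  edge-1 sheds 200 req/s to app-a, queue-2: 100 each.
    app-a: 10+100 = 110 > 90
    queue-2: 110+100 = 210 > 200
Round 2 — app-a, queue-2 crash.
  app-a sheds 110 req/s: no online neighbours, lost.
  queue-2 sheds 210 req/s to worker-2: 210 each.
    worker-2: 20+210 = 230 > 70
Round 3 — worker-2 crashes.
  worker-2 sheds 230 req/s: no online neighbours, lost.
No further crashes.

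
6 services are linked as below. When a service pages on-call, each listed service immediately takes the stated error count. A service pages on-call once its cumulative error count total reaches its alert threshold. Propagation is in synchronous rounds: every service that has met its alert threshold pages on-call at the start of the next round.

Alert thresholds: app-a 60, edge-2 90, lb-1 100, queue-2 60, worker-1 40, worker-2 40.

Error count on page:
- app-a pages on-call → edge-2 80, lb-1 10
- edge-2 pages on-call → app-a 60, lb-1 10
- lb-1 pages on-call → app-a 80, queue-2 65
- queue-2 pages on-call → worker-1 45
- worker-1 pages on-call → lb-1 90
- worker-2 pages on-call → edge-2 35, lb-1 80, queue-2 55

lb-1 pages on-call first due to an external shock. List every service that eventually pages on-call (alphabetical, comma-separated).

Round 1 — lb-1 pages on-call (initial).
  app-a: +80 → 80 ≥ 60
  queue-2: +65 → 65 ≥ 60
Round 2 — app-a, queue-2 page on-call.
  edge-2: +80 → 80 < 90
  worker-1: +45 → 45 ≥ 40
Round 3 — worker-1 pages on-call.
No further pages.

app-a, lb-1, queue-2, worker-1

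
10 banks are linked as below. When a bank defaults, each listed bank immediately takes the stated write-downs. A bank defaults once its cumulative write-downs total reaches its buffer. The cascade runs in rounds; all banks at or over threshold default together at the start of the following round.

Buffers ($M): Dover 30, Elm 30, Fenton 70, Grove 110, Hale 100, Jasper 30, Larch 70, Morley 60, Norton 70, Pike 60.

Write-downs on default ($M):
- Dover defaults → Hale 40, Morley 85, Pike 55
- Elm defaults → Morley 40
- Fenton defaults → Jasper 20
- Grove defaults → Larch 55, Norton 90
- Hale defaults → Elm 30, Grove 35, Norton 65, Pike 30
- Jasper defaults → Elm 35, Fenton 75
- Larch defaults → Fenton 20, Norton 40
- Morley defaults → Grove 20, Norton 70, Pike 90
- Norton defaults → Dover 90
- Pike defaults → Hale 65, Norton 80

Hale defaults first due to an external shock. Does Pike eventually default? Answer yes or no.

Round 1 — Hale defaults (initial).
  Elm: +30 → 30 ≥ 30
  Grove: +35 → 35 < 110
  Norton: +65 → 65 < 70
  Pike: +30 → 30 < 60
Round 2 — Elm defaults.
  Morley: +40 → 40 < 60
No further defaults.

no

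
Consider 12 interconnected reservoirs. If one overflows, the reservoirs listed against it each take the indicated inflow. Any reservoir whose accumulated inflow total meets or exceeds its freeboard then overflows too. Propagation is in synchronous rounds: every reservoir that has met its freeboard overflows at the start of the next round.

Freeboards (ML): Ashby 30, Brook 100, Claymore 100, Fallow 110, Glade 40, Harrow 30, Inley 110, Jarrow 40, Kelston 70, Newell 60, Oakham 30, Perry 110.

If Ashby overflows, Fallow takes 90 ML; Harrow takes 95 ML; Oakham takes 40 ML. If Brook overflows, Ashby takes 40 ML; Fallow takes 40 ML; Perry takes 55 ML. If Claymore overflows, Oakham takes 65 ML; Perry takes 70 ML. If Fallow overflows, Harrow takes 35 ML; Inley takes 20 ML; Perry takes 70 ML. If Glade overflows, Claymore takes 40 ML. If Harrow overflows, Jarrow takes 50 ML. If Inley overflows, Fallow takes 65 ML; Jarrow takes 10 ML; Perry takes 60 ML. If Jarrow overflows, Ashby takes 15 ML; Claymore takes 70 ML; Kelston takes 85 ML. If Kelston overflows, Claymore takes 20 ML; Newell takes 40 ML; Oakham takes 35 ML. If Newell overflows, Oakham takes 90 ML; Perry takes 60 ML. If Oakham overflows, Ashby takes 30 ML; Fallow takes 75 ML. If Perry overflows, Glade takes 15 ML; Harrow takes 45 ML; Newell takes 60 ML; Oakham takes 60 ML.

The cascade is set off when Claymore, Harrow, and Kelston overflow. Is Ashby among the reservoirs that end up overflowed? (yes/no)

Round 1 — Claymore, Harrow, Kelston overflow (initial).
  Jarrow: +50 → 50 ≥ 40
  Newell: +40 → 40 < 60
  Oakham: +65+35 → 100 ≥ 30
  Perry: +70 → 70 < 110
Round 2 — Jarrow, Oakham overflow.
  Ashby: +15+30 → 45 ≥ 30
  Fallow: +75 → 75 < 110
Round 3 — Ashby overflows.
  Fallow: +90 → 165 ≥ 110
Round 4 — Fallow overflows.
  Inley: +20 → 20 < 110
  Perry: +70 → 140 ≥ 110
Round 5 — Perry overflows.
  Glade: +15 → 15 < 40
  Newell: +60 → 100 ≥ 60
Round 6 — Newell overflows.
No further overflows.

yes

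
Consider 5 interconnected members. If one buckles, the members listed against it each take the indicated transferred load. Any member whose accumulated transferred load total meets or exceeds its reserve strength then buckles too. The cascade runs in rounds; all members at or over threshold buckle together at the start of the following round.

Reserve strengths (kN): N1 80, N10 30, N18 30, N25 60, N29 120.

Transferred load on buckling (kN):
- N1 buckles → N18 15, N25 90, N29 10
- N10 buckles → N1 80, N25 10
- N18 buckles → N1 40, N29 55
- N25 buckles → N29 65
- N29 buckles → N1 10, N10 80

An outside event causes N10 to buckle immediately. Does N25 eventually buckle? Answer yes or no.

yes

Round 1 — N10 buckles (initial).
  N1: +80 → 80 ≥ 80
  N25: +10 → 10 < 60
Round 2 — N1 buckles.
  N18: +15 → 15 < 30
  N25: +90 → 100 ≥ 60
  N29: +10 → 10 < 120
Round 3 — N25 buckles.
  N29: +65 → 75 < 120
No further bucklings.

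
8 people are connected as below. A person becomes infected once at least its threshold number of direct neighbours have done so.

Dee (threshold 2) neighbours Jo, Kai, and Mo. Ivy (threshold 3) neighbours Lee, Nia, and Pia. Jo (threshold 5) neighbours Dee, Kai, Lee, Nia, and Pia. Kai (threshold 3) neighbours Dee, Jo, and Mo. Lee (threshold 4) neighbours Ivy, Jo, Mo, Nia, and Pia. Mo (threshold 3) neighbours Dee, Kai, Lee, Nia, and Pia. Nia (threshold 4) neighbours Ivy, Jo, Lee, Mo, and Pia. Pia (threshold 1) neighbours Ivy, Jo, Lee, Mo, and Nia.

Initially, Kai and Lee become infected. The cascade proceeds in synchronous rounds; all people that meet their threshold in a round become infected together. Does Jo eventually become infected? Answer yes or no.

Round 1 — Kai, Lee become infected (initial).
Round 2 — checking thresholds:
  Dee: 1 of 3 neighbours < 2, holds.
  Ivy: 1 of 3 neighbours < 3, holds.
  Jo: 2 of 5 neighbours < 5, holds.
  Mo: 2 of 5 neighbours < 3, holds.
  Nia: 1 of 5 neighbours < 4, holds.
  Pia: 1 of 5 neighbours ≥ 1, becomes infected.
Round 3 — checking thresholds:
  Dee: 1 of 3 neighbours < 2, holds.
  Ivy: 2 of 3 neighbours < 3, holds.
  Jo: 3 of 5 neighbours < 5, holds.
  Mo: 3 of 5 neighbours ≥ 3, becomes infected.
  Nia: 2 of 5 neighbours < 4, holds.
Round 4 — checking thresholds:
  Dee: 2 of 3 neighbours ≥ 2, becomes infected.
  Ivy: 2 of 3 neighbours < 3, holds.
  Jo: 3 of 5 neighbours < 5, holds.
  Nia: 3 of 5 neighbours < 4, holds.
Round 5 — no new infections; cascade stops.

no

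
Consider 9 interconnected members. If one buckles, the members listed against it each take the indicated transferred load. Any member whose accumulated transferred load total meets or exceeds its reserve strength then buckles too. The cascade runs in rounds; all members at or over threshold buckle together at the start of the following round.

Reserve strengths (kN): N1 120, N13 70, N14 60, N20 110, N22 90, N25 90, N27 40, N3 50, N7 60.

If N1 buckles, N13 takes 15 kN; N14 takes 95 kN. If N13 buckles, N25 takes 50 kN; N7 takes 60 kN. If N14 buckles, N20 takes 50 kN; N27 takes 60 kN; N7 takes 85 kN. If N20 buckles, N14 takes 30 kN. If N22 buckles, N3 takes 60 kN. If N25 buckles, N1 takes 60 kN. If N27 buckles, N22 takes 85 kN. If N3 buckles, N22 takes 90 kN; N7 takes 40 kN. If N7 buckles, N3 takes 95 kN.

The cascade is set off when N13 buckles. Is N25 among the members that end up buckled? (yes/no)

Round 1 — N13 buckles (initial).
  N25: +50 → 50 < 90
  N7: +60 → 60 ≥ 60
Round 2 — N7 buckles.
  N3: +95 → 95 ≥ 50
Round 3 — N3 buckles.
  N22: +90 → 90 ≥ 90
Round 4 — N22 buckles.
No further bucklings.

no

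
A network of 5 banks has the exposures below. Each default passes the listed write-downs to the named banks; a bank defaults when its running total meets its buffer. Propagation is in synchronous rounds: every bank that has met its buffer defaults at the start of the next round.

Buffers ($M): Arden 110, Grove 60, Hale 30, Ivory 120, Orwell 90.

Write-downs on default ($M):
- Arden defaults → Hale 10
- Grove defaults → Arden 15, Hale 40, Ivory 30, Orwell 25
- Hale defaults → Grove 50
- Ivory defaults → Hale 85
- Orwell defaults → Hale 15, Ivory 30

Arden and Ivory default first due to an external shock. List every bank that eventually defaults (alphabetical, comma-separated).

Arden, Hale, Ivory

Round 1 — Arden, Ivory default (initial).
  Hale: +10+85 → 95 ≥ 30
Round 2 — Hale defaults.
  Grove: +50 → 50 < 60
No further defaults.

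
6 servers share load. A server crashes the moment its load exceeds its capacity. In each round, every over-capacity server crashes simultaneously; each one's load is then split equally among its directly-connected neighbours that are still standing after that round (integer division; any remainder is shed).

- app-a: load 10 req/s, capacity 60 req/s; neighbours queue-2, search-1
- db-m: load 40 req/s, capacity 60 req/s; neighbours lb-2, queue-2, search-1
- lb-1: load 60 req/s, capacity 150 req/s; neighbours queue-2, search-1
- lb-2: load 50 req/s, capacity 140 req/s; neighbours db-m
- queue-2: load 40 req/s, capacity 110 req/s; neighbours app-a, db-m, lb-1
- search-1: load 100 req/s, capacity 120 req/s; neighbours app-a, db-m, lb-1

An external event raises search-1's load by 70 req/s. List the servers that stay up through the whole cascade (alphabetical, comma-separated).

Round 1 — search-1 at 170 > 120. search-1 crashes.
  search-1 sheds 170 req/s to app-a, db-m, lb-1: 56 each (2 lost).
    app-a: 10+56 = 66 > 60
    db-m: 40+56 = 96 > 60
    lb-1: 60+56 = 116 ≤ 150
Round 2 — app-a, db-m crash.
  app-a sheds 66 req/s to queue-2: 66 each.
    queue-2: 40+66 = 106 ≤ 110
  db-m sheds 96 req/s to lb-2, queue-2: 48 each.
    lb-2: 50+48 = 98 ≤ 140
    queue-2: 106+48 = 154 > 110
Round 3 — queue-2 crashes.
  queue-2 sheds 154 req/s to lb-1: 154 each.
    lb-1: 116+154 = 270 > 150
Round 4 — lb-1 crashes.
  lb-1 sheds 270 req/s: no online neighbours, lost.
No further crashes.

lb-2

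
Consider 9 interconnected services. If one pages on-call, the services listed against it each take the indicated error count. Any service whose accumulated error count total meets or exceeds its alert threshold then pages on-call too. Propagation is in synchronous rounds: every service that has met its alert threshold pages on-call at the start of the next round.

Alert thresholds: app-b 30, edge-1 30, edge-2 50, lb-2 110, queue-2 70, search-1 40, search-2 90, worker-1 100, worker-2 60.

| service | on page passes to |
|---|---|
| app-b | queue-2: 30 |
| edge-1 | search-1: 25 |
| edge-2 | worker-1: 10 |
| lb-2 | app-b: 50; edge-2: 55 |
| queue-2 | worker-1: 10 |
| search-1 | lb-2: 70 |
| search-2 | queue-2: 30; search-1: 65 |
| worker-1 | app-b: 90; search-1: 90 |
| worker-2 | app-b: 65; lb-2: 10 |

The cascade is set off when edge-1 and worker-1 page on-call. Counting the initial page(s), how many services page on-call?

4

Round 1 — edge-1, worker-1 page on-call (initial).
  app-b: +90 → 90 ≥ 30
  search-1: +25+90 → 115 ≥ 40
Round 2 — app-b, search-1 page on-call.
  lb-2: +70 → 70 < 110
  queue-2: +30 → 30 < 70
No further pages.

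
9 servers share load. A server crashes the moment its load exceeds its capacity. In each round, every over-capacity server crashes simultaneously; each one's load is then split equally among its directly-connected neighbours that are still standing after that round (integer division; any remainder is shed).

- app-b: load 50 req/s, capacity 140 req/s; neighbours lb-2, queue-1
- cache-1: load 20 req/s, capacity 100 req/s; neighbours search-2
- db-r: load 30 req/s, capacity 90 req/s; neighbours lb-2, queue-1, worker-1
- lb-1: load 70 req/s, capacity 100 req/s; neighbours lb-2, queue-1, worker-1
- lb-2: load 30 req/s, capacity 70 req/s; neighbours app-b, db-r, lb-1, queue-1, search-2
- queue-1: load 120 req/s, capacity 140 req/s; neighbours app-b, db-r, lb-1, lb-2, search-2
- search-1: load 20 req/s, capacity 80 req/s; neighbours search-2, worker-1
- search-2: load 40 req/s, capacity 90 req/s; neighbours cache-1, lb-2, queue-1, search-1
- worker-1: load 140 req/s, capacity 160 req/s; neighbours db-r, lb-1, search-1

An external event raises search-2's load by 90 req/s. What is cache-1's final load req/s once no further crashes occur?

52

Round 1 — search-2 at 130 > 90. search-2 crashes.
  search-2 sheds 130 req/s to cache-1, lb-2, queue-1, search-1: 32 each (2 lost).
    cache-1: 20+32 = 52 ≤ 100
    lb-2: 30+32 = 62 ≤ 70
    queue-1: 120+32 = 152 > 140
    search-1: 20+32 = 52 ≤ 80
Round 2 — queue-1 crashes.
  queue-1 sheds 152 req/s to app-b, db-r, lb-1, lb-2: 38 each.
    app-b: 50+38 = 88 ≤ 140
    db-r: 30+38 = 68 ≤ 90
    lb-1: 70+38 = 108 > 100
    lb-2: 62+38 = 100 > 70
Round 3 — lb-1, lb-2 crash.
  lb-1 sheds 108 req/s to worker-1: 108 each.
    worker-1: 140+108 = 248 > 160
  lb-2 sheds 100 req/s to app-b, db-r: 50 each.
    app-b: 88+50 = 138 ≤ 140
    db-r: 68+50 = 118 > 90
Round 4 — db-r, worker-1 crash.
  db-r sheds 118 req/s: no online neighbours, lost.
  worker-1 sheds 248 req/s to search-1: 248 each.
    search-1: 52+248 = 300 > 80
Round 5 — search-1 crashes.
  search-1 sheds 300 req/s: no online neighbours, lost.
No further crashes.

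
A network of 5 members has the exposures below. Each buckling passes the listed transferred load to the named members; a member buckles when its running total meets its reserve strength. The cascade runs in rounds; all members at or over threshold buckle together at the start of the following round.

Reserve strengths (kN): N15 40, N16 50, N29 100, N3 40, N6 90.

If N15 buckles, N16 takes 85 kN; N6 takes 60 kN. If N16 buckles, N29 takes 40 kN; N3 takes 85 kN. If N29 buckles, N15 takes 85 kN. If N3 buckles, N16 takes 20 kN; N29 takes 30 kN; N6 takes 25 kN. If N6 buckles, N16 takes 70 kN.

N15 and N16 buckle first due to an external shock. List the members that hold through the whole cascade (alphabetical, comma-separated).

N29, N6

Round 1 — N15, N16 buckle (initial).
  N29: +40 → 40 < 100
  N3: +85 → 85 ≥ 40
  N6: +60 → 60 < 90
Round 2 — N3 buckles.
  N29: +30 → 70 < 100
  N6: +25 → 85 < 90
No further bucklings.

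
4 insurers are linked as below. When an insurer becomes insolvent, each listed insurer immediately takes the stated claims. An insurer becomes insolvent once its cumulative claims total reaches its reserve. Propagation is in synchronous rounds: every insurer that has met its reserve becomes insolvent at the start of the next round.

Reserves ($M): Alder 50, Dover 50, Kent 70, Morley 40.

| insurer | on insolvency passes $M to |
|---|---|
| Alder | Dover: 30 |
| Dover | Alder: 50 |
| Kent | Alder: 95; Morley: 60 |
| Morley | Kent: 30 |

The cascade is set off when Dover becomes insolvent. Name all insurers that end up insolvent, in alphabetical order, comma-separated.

Alder, Dover

Round 1 — Dover becomes insolvent (initial).
  Alder: +50 → 50 ≥ 50
Round 2 — Alder becomes insolvent.
No further insolvencies.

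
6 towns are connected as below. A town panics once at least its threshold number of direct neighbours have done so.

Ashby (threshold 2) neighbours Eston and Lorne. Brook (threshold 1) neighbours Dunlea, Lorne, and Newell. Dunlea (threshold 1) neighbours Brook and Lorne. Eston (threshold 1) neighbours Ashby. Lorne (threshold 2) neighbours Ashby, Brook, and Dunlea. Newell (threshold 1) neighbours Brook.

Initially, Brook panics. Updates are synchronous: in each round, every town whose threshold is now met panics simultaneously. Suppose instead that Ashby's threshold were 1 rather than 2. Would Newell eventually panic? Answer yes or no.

yes

With Ashby's threshold at 1:
Round 1 — Brook panics (initial).
Round 2 — checking thresholds:
  Dunlea: 1 of 2 neighbours ≥ 1, panics.
  Lorne: 1 of 3 neighbours < 2, not yet.
  Newell: 1 of 1 neighbours ≥ 1, panics.
Round 3 — checking thresholds:
  Lorne: 2 of 3 neighbours ≥ 2, panics.
Round 4 — checking thresholds:
  Ashby: 1 of 2 neighbours ≥ 1, panics.
Round 5 — checking thresholds:
  Eston: 1 of 1 neighbours ≥ 1, panics.
Round 6 — no new panics; cascade stops.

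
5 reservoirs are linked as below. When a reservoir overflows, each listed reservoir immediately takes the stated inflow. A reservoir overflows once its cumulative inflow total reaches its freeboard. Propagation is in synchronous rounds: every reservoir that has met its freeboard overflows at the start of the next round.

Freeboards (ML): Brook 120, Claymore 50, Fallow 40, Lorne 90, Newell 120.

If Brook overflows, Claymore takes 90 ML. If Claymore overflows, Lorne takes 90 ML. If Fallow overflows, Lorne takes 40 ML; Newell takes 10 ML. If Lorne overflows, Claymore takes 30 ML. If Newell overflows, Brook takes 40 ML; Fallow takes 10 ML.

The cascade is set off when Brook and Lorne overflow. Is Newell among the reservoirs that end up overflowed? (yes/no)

no

Round 1 — Brook, Lorne overflow (initial).
  Claymore: +90+30 → 120 ≥ 50
Round 2 — Claymore overflows.
No further overflows.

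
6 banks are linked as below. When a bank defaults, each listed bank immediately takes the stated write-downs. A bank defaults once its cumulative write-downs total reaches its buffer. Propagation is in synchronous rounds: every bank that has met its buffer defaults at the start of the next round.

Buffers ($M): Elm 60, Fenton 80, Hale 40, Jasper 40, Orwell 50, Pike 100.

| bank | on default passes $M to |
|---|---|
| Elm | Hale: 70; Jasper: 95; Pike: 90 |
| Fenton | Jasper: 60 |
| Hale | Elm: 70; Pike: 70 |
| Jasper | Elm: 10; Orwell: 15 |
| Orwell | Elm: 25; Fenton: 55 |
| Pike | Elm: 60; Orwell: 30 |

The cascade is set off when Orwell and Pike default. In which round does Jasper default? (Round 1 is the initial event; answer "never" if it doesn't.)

Round 1 — Orwell, Pike default (initial).
  Elm: +25+60 → 85 ≥ 60
  Fenton: +55 → 55 < 80
Round 2 — Elm defaults.
  Hale: +70 → 70 ≥ 40
  Jasper: +95 → 95 ≥ 40
Round 3 — Hale, Jasper default.
No further defaults.

3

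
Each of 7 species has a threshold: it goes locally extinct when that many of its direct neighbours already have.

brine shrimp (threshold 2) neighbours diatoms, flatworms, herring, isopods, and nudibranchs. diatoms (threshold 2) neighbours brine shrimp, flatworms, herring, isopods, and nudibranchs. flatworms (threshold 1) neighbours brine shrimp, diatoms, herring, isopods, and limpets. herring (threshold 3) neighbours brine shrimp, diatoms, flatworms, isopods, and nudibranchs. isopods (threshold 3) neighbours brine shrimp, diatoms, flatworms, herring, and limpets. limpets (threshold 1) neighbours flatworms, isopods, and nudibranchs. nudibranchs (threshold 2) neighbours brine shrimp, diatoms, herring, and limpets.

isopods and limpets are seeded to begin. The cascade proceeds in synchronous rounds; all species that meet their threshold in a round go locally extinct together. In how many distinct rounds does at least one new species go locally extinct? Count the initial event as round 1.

4

Round 1 — isopods, limpets go locally extinct (initial).
Round 2 — checking thresholds:
  brine shrimp: 1 of 5 neighbours < 2, not yet.
  diatoms: 1 of 5 neighbours < 2, not yet.
  flatworms: 2 of 5 neighbours ≥ 1, goes locally extinct.
  herring: 1 of 5 neighbours < 3, not yet.
  nudibranchs: 1 of 4 neighbours < 2, not yet.
Round 3 — checking thresholds:
  brine shrimp: 2 of 5 neighbours ≥ 2, goes locally extinct.
  diatoms: 2 of 5 neighbours ≥ 2, goes locally extinct.
  herring: 2 of 5 neighbours < 3, not yet.
  nudibranchs: 1 of 4 neighbours < 2, not yet.
Round 4 — checking thresholds:
  herring: 4 of 5 neighbours ≥ 3, goes locally extinct.
  nudibranchs: 3 of 4 neighbours ≥ 2, goes locally extinct.
Round 5 — no new extinctions; cascade stops.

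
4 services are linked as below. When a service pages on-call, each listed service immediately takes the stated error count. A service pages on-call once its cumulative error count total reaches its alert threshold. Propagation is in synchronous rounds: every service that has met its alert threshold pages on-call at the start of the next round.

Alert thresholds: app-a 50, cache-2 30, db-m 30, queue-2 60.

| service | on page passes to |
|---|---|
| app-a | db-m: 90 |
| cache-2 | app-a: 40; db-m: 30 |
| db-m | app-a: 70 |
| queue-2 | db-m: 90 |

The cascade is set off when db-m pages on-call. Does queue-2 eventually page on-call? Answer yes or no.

no

Round 1 — db-m pages on-call (initial).
  app-a: +70 → 70 ≥ 50
Round 2 — app-a pages on-call.
No further pages.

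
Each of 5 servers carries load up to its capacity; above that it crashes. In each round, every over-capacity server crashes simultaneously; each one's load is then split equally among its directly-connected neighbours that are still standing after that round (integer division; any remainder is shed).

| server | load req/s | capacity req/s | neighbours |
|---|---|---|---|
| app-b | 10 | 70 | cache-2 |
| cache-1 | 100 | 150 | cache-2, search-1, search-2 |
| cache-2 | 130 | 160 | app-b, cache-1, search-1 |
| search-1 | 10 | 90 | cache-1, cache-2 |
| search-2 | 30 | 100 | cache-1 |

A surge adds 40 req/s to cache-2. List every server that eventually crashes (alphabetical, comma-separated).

cache-1, cache-2, search-1, search-2

Round 1 — cache-2 at 170 > 160. cache-2 crashes.
  cache-2 sheds 170 req/s to app-b, cache-1, search-1: 56 each (2 lost).
    app-b: 10+56 = 66 ≤ 70
    cache-1: 100+56 = 156 > 150
    search-1: 10+56 = 66 ≤ 90
Round 2 — cache-1 crashes.
  cache-1 sheds 156 req/s to search-1, search-2: 78 each.
    search-1: 66+78 = 144 > 90
    search-2: 30+78 = 108 > 100
Round 3 — search-1, search-2 crash.
  search-1 sheds 144 req/s: no online neighbours, lost.
  search-2 sheds 108 req/s: no online neighbours, lost.
No further crashes.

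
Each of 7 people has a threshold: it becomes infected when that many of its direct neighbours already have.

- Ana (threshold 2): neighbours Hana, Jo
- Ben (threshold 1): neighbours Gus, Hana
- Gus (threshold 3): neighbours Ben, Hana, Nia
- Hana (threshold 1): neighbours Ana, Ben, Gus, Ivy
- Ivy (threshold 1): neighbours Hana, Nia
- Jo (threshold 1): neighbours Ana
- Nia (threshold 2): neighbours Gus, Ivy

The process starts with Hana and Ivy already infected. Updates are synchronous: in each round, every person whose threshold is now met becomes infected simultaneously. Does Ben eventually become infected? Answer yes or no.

yes

Round 1 — Hana, Ivy become infected (initial).
Round 2 — checking thresholds:
  Ana: 1 of 2 neighbours < 2, holds.
  Ben: 1 of 2 neighbours ≥ 1, becomes infected.
  Gus: 1 of 3 neighbours < 3, holds.
  Nia: 1 of 2 neighbours < 2, holds.
Round 3 — no new infections; cascade stops.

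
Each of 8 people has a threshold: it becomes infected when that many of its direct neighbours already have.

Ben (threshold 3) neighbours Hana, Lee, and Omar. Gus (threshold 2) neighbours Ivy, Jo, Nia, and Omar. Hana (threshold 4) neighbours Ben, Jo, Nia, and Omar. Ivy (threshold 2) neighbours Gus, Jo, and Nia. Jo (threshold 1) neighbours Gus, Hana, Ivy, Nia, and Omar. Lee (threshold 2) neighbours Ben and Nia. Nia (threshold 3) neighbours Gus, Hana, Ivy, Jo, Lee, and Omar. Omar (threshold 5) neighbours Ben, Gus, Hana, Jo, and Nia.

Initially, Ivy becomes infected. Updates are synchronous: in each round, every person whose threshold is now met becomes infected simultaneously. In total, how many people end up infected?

4

Round 1 — Ivy becomes infected (initial).
Round 2 — checking thresholds:
  Gus: 1 of 4 neighbours < 2, below threshold.
  Jo: 1 of 5 neighbours ≥ 1, becomes infected.
  Nia: 1 of 6 neighbours < 3, below threshold.
Round 3 — checking thresholds:
  Gus: 2 of 4 neighbours ≥ 2, becomes infected.
  Hana: 1 of 4 neighbours < 4, below threshold.
  Nia: 2 of 6 neighbours < 3, below threshold.
  Omar: 1 of 5 neighbours < 5, below threshold.
Round 4 — checking thresholds:
  Hana: 1 of 4 neighbours < 4, below threshold.
  Nia: 3 of 6 neighbours ≥ 3, becomes infected.
  Omar: 2 of 5 neighbours < 5, below threshold.
Round 5 — no new infections; cascade stops.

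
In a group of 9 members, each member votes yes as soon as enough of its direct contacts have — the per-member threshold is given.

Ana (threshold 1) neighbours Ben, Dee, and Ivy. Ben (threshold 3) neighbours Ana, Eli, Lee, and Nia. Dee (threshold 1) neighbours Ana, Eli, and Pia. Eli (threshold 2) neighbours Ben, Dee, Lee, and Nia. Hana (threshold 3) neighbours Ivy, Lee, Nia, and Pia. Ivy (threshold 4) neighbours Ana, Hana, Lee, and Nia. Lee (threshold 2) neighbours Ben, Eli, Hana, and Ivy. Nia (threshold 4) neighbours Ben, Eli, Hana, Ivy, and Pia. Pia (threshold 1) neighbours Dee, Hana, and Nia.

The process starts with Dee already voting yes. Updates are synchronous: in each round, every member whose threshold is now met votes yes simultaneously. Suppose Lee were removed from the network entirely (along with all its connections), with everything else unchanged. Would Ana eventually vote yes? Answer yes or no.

With Lee removed:
Round 1 — Dee votes yes (initial).
Round 2 — checking thresholds:
  Ana: 1 of 3 neighbours ≥ 1, votes yes.
  Eli: 1 of 3 neighbours < 2, below threshold.
  Pia: 1 of 3 neighbours ≥ 1, votes yes.
Round 3 — no new yes votes; cascade stops.

yes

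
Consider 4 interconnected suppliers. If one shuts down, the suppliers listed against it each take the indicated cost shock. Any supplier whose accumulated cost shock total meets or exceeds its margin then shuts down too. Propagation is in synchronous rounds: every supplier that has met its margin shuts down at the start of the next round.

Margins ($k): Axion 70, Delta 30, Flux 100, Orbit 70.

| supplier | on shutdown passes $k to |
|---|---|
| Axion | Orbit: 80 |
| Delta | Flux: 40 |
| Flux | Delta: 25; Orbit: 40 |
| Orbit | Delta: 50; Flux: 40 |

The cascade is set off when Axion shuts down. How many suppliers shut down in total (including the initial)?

3

Round 1 — Axion shuts down (initial).
  Orbit: +80 → 80 ≥ 70
Round 2 — Orbit shuts down.
  Delta: +50 → 50 ≥ 30
  Flux: +40 → 40 < 100
Round 3 — Delta shuts down.
  Flux: +40 → 80 < 100
No further shutdowns.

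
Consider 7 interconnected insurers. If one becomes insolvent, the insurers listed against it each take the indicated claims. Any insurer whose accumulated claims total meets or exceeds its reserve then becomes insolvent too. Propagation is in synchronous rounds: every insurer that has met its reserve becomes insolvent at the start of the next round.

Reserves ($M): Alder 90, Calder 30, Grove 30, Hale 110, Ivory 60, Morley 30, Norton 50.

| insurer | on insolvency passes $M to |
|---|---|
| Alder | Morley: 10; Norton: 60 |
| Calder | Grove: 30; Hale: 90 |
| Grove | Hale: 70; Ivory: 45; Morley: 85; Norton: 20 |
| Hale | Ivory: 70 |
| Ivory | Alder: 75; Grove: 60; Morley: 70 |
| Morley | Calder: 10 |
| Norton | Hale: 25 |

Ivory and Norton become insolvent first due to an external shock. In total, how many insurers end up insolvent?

4

Round 1 — Ivory, Norton become insolvent (initial).
  Alder: +75 → 75 < 90
  Grove: +60 → 60 ≥ 30
  Hale: +25 → 25 < 110
  Morley: +70 → 70 ≥ 30
Round 2 — Grove, Morley become insolvent.
  Calder: +10 → 10 < 30
  Hale: +70 → 95 < 110
No further insolvencies.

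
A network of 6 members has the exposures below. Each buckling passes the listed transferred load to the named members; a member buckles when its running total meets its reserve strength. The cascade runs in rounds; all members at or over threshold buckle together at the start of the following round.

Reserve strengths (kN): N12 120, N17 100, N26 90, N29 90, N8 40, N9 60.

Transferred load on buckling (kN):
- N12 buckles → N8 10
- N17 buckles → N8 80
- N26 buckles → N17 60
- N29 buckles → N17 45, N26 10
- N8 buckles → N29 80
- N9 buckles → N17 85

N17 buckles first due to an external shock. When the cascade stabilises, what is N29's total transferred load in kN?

Round 1 — N17 buckles (initial).
  N8: +80 → 80 ≥ 40
Round 2 — N8 buckles.
  N29: +80 → 80 < 90
No further bucklings.

80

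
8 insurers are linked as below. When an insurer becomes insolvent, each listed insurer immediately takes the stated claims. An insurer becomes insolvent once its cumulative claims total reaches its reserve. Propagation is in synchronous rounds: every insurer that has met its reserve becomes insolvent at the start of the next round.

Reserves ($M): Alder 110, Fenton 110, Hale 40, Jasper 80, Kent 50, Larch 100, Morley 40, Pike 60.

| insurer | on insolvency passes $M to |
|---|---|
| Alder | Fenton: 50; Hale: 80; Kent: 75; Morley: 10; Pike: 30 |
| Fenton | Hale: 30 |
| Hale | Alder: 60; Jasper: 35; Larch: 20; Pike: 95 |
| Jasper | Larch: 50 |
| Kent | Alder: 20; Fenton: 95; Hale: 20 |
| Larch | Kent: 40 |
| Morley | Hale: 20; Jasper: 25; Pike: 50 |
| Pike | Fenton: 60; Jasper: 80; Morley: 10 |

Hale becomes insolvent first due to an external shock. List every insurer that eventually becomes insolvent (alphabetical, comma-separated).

Round 1 — Hale becomes insolvent (initial).
  Alder: +60 → 60 < 110
  Jasper: +35 → 35 < 80
  Larch: +20 → 20 < 100
  Pike: +95 → 95 ≥ 60
Round 2 — Pike becomes insolvent.
  Fenton: +60 → 60 < 110
  Jasper: +80 → 115 ≥ 80
  Morley: +10 → 10 < 40
Round 3 — Jasper becomes insolvent.
  Larch: +50 → 70 < 100
No further insolvencies.

Hale, Jasper, Pike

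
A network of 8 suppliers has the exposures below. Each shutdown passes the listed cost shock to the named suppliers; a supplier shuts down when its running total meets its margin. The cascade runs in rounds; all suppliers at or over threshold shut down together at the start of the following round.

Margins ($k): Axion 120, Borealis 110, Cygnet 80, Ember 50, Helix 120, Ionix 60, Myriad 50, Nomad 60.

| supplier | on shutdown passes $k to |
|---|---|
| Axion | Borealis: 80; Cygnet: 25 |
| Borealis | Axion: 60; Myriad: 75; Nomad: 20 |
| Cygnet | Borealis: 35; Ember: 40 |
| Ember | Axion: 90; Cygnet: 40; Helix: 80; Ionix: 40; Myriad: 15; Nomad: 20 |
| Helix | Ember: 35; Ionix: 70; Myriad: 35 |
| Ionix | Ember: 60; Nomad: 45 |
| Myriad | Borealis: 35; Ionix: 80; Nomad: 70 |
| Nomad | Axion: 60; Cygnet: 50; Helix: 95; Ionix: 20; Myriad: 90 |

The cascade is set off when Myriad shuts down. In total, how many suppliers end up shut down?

Round 1 — Myriad shuts down (initial).
  Borealis: +35 → 35 < 110
  Ionix: +80 → 80 ≥ 60
  Nomad: +70 → 70 ≥ 60
Round 2 — Ionix, Nomad shut down.
  Axion: +60 → 60 < 120
  Cygnet: +50 → 50 < 80
  Ember: +60 → 60 ≥ 50
  Helix: +95 → 95 < 120
Round 3 — Ember shuts down.
  Axion: +90 → 150 ≥ 120
  Cygnet: +40 → 90 ≥ 80
  Helix: +80 → 175 ≥ 120
Round 4 — Axion, Cygnet, Helix shut down.
  Borealis: +80+35 → 150 ≥ 110
Round 5 — Borealis shuts down.
No further shutdowns.

8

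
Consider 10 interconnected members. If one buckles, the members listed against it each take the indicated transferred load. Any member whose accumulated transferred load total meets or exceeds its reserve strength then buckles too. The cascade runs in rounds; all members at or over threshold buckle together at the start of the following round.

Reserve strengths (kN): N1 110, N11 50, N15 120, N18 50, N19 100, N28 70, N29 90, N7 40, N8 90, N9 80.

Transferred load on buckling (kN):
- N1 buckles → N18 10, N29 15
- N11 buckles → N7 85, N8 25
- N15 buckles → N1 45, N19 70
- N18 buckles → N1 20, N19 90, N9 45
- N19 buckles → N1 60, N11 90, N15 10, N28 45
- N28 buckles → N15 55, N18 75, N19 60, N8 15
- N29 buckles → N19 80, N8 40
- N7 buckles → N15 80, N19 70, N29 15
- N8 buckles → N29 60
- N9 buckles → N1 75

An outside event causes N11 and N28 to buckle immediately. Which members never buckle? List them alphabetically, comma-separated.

N29, N8, N9

Round 1 — N11, N28 buckle (initial).
  N15: +55 → 55 < 120
  N18: +75 → 75 ≥ 50
  N19: +60 → 60 < 100
  N7: +85 → 85 ≥ 40
  N8: +25+15 → 40 < 90
Round 2 — N18, N7 buckle.
  N1: +20 → 20 < 110
  N15: +80 → 135 ≥ 120
  N19: +90+70 → 220 ≥ 100
  N29: +15 → 15 < 90
  N9: +45 → 45 < 80
Round 3 — N15, N19 buckle.
  N1: +45+60 → 125 ≥ 110
Round 4 — N1 buckles.
  N29: +15 → 30 < 90
No further bucklings.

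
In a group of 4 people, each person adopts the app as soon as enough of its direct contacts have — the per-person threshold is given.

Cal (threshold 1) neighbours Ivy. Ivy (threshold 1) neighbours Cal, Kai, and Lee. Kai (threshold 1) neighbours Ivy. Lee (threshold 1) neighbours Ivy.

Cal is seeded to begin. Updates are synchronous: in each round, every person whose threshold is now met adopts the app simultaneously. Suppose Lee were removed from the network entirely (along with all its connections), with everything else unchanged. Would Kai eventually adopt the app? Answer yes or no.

yes

With Lee removed:
Round 1 — Cal adopts the app (initial).
Round 2 — checking thresholds:
  Ivy: 1 of 2 neighbours ≥ 1, adopts the app.
Round 3 — checking thresholds:
  Kai: 1 of 1 neighbours ≥ 1, adopts the app.
Round 4 — no new adoptions; cascade stops.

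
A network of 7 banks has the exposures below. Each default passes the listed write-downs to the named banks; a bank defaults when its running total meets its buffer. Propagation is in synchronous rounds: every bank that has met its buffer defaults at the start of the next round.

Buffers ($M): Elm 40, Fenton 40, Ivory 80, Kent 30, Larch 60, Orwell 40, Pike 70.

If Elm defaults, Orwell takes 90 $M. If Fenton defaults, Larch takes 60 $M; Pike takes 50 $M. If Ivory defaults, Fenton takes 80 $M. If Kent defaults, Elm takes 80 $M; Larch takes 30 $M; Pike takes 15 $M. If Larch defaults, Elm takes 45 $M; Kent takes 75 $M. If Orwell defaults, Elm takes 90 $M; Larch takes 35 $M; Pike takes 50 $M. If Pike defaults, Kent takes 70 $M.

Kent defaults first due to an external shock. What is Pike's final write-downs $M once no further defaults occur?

Round 1 — Kent defaults (initial).
  Elm: +80 → 80 ≥ 40
  Larch: +30 → 30 < 60
  Pike: +15 → 15 < 70
Round 2 — Elm defaults.
  Orwell: +90 → 90 ≥ 40
Round 3 — Orwell defaults.
  Larch: +35 → 65 ≥ 60
  Pike: +50 → 65 < 70
Round 4 — Larch defaults.
No further defaults.

65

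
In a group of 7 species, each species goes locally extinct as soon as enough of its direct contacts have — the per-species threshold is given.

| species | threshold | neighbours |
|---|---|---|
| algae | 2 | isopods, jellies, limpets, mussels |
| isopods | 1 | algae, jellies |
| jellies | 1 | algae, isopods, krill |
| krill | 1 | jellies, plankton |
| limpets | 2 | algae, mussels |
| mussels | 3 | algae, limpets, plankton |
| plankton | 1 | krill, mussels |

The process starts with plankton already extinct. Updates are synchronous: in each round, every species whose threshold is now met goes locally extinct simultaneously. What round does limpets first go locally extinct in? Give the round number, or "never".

Round 1 — plankton goes locally extinct (initial).
Round 2 — checking thresholds:
  krill: 1 of 2 neighbours ≥ 1, goes locally extinct.
  mussels: 1 of 3 neighbours < 3, not yet.
Round 3 — checking thresholds:
  jellies: 1 of 3 neighbours ≥ 1, goes locally extinct.
  mussels: 1 of 3 neighbours < 3, not yet.
Round 4 — checking thresholds:
  algae: 1 of 4 neighbours < 2, not yet.
  isopods: 1 of 2 neighbours ≥ 1, goes locally extinct.
  mussels: 1 of 3 neighbours < 3, not yet.
Round 5 — checking thresholds:
  algae: 2 of 4 neighbours ≥ 2, goes locally extinct.
  mussels: 1 of 3 neighbours < 3, not yet.
Round 6 — no new extinctions; cascade stops.

never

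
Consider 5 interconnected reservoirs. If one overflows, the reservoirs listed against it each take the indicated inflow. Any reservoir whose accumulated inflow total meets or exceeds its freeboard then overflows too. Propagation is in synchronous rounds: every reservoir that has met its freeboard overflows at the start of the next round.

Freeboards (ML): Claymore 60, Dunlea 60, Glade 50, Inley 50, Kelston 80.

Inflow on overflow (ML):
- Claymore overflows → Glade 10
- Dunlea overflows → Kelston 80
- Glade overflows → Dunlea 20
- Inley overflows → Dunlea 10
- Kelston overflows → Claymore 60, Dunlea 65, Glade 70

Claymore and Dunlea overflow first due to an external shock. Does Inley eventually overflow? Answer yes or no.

Round 1 — Claymore, Dunlea overflow (initial).
  Glade: +10 → 10 < 50
  Kelston: +80 → 80 ≥ 80
Round 2 — Kelston overflows.
  Glade: +70 → 80 ≥ 50
Round 3 — Glade overflows.
No further overflows.

no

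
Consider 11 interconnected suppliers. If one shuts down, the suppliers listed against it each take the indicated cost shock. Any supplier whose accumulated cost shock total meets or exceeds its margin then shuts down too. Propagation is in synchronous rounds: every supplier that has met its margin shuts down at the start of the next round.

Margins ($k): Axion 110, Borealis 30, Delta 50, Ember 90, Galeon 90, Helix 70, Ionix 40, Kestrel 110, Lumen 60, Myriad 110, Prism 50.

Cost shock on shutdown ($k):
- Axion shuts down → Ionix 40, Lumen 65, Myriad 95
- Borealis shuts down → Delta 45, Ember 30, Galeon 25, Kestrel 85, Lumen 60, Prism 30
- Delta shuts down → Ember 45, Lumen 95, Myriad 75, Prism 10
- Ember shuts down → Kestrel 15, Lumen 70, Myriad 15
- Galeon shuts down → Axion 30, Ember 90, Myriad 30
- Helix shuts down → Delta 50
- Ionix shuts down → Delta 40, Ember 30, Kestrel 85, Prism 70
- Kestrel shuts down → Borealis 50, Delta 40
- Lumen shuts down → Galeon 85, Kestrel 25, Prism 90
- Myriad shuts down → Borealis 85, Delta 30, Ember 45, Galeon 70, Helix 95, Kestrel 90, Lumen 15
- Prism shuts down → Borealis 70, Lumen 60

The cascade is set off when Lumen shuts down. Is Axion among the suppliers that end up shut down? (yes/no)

Round 1 — Lumen shuts down (initial).
  Galeon: +85 → 85 < 90
  Kestrel: +25 → 25 < 110
  Prism: +90 → 90 ≥ 50
Round 2 — Prism shuts down.
  Borealis: +70 → 70 ≥ 30
Round 3 — Borealis shuts down.
  Delta: +45 → 45 < 50
  Ember: +30 → 30 < 90
  Galeon: +25 → 110 ≥ 90
  Kestrel: +85 → 110 ≥ 110
Round 4 — Galeon, Kestrel shut down.
  Axion: +30 → 30 < 110
  Delta: +40 → 85 ≥ 50
  Ember: +90 → 120 ≥ 90
  Myriad: +30 → 30 < 110
Round 5 — Delta, Ember shut down.
  Myriad: +75+15 → 120 ≥ 110
Round 6 — Myriad shuts down.
  Helix: +95 → 95 ≥ 70
Round 7 — Helix shuts down.
No further shutdowns.

no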